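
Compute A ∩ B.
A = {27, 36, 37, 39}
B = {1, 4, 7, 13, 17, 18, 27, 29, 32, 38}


Set A = {27, 36, 37, 39}
Set B = {1, 4, 7, 13, 17, 18, 27, 29, 32, 38}
A ∩ B includes only elements in both sets.
Check each element of A against B:
27 ✓, 36 ✗, 37 ✗, 39 ✗
A ∩ B = {27}

{27}


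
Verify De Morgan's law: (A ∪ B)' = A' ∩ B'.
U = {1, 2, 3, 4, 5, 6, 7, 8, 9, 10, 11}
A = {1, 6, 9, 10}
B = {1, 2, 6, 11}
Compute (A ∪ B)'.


U = {1, 2, 3, 4, 5, 6, 7, 8, 9, 10, 11}
A = {1, 6, 9, 10}, B = {1, 2, 6, 11}
A ∪ B = {1, 2, 6, 9, 10, 11}
(A ∪ B)' = U \ (A ∪ B) = {3, 4, 5, 7, 8}
Verification via A' ∩ B': A' = {2, 3, 4, 5, 7, 8, 11}, B' = {3, 4, 5, 7, 8, 9, 10}
A' ∩ B' = {3, 4, 5, 7, 8} ✓

{3, 4, 5, 7, 8}


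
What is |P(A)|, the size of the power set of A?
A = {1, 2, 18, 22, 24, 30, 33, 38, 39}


Set A = {1, 2, 18, 22, 24, 30, 33, 38, 39}
|A| = 9
The power set P(A) contains all subsets of A.
|P(A)| = 2^|A| = 2^9 = 512

512


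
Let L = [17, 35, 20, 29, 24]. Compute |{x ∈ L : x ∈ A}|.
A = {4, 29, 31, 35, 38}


Set A = {4, 29, 31, 35, 38}
Candidates: [17, 35, 20, 29, 24]
Check each candidate:
17 ∉ A, 35 ∈ A, 20 ∉ A, 29 ∈ A, 24 ∉ A
Count of candidates in A: 2

2


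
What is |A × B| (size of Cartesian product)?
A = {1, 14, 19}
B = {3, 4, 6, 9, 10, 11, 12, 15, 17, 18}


Set A = {1, 14, 19} has 3 elements.
Set B = {3, 4, 6, 9, 10, 11, 12, 15, 17, 18} has 10 elements.
|A × B| = |A| × |B| = 3 × 10 = 30

30


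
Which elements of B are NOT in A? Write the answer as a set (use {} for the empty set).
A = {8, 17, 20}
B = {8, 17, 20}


Set A = {8, 17, 20}
Set B = {8, 17, 20}
Check each element of B against A:
8 ∈ A, 17 ∈ A, 20 ∈ A
Elements of B not in A: {}

{}


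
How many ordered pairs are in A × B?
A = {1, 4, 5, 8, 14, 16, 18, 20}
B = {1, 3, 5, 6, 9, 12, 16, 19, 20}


Set A = {1, 4, 5, 8, 14, 16, 18, 20} has 8 elements.
Set B = {1, 3, 5, 6, 9, 12, 16, 19, 20} has 9 elements.
|A × B| = |A| × |B| = 8 × 9 = 72

72


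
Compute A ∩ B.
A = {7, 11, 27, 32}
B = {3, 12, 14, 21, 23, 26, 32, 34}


Set A = {7, 11, 27, 32}
Set B = {3, 12, 14, 21, 23, 26, 32, 34}
A ∩ B includes only elements in both sets.
Check each element of A against B:
7 ✗, 11 ✗, 27 ✗, 32 ✓
A ∩ B = {32}

{32}


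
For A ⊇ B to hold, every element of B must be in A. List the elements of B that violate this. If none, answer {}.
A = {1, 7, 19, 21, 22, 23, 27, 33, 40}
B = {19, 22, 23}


Set A = {1, 7, 19, 21, 22, 23, 27, 33, 40}
Set B = {19, 22, 23}
Check each element of B against A:
19 ∈ A, 22 ∈ A, 23 ∈ A
Elements of B not in A: {}

{}


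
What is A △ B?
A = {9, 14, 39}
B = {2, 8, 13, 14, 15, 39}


Set A = {9, 14, 39}
Set B = {2, 8, 13, 14, 15, 39}
A △ B = (A \ B) ∪ (B \ A)
Elements in A but not B: {9}
Elements in B but not A: {2, 8, 13, 15}
A △ B = {2, 8, 9, 13, 15}

{2, 8, 9, 13, 15}


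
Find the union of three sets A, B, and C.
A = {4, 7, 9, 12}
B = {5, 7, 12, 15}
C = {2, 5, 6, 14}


Set A = {4, 7, 9, 12}
Set B = {5, 7, 12, 15}
Set C = {2, 5, 6, 14}
First, A ∪ B = {4, 5, 7, 9, 12, 15}
Then, (A ∪ B) ∪ C = {2, 4, 5, 6, 7, 9, 12, 14, 15}

{2, 4, 5, 6, 7, 9, 12, 14, 15}


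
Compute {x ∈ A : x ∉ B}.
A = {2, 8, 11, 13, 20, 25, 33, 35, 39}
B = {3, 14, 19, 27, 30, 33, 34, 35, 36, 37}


Set A = {2, 8, 11, 13, 20, 25, 33, 35, 39}
Set B = {3, 14, 19, 27, 30, 33, 34, 35, 36, 37}
Check each element of A against B:
2 ∉ B (include), 8 ∉ B (include), 11 ∉ B (include), 13 ∉ B (include), 20 ∉ B (include), 25 ∉ B (include), 33 ∈ B, 35 ∈ B, 39 ∉ B (include)
Elements of A not in B: {2, 8, 11, 13, 20, 25, 39}

{2, 8, 11, 13, 20, 25, 39}


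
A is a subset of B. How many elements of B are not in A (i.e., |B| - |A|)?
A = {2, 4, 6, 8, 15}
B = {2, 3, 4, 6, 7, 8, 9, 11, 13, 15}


Set A = {2, 4, 6, 8, 15}, |A| = 5
Set B = {2, 3, 4, 6, 7, 8, 9, 11, 13, 15}, |B| = 10
Since A ⊆ B: B \ A = {3, 7, 9, 11, 13}
|B| - |A| = 10 - 5 = 5

5


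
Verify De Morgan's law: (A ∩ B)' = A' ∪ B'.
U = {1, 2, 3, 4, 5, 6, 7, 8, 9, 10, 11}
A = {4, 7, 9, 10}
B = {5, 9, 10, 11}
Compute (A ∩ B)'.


U = {1, 2, 3, 4, 5, 6, 7, 8, 9, 10, 11}
A = {4, 7, 9, 10}, B = {5, 9, 10, 11}
A ∩ B = {9, 10}
(A ∩ B)' = U \ (A ∩ B) = {1, 2, 3, 4, 5, 6, 7, 8, 11}
Verification via A' ∪ B': A' = {1, 2, 3, 5, 6, 8, 11}, B' = {1, 2, 3, 4, 6, 7, 8}
A' ∪ B' = {1, 2, 3, 4, 5, 6, 7, 8, 11} ✓

{1, 2, 3, 4, 5, 6, 7, 8, 11}


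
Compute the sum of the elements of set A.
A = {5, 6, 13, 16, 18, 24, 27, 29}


Set A = {5, 6, 13, 16, 18, 24, 27, 29}
Sum = 5 + 6 + 13 + 16 + 18 + 24 + 27 + 29 = 138

138


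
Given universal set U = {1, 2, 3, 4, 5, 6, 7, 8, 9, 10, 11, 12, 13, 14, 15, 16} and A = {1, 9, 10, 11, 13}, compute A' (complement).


Universal set U = {1, 2, 3, 4, 5, 6, 7, 8, 9, 10, 11, 12, 13, 14, 15, 16}
Set A = {1, 9, 10, 11, 13}
A' = U \ A = elements in U but not in A
Checking each element of U:
1 (in A, exclude), 2 (not in A, include), 3 (not in A, include), 4 (not in A, include), 5 (not in A, include), 6 (not in A, include), 7 (not in A, include), 8 (not in A, include), 9 (in A, exclude), 10 (in A, exclude), 11 (in A, exclude), 12 (not in A, include), 13 (in A, exclude), 14 (not in A, include), 15 (not in A, include), 16 (not in A, include)
A' = {2, 3, 4, 5, 6, 7, 8, 12, 14, 15, 16}

{2, 3, 4, 5, 6, 7, 8, 12, 14, 15, 16}


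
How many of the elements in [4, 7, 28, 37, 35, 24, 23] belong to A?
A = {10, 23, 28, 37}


Set A = {10, 23, 28, 37}
Candidates: [4, 7, 28, 37, 35, 24, 23]
Check each candidate:
4 ∉ A, 7 ∉ A, 28 ∈ A, 37 ∈ A, 35 ∉ A, 24 ∉ A, 23 ∈ A
Count of candidates in A: 3

3


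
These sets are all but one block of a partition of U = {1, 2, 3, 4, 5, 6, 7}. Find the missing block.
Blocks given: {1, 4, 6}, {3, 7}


U = {1, 2, 3, 4, 5, 6, 7}
Shown blocks: {1, 4, 6}, {3, 7}
A partition's blocks are pairwise disjoint and cover U, so the missing block = U \ (union of shown blocks).
Union of shown blocks: {1, 3, 4, 6, 7}
Missing block = U \ (union) = {2, 5}

{2, 5}


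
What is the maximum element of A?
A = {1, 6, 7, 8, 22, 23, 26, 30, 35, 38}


Set A = {1, 6, 7, 8, 22, 23, 26, 30, 35, 38}
Elements in ascending order: 1, 6, 7, 8, 22, 23, 26, 30, 35, 38
The largest element is 38.

38


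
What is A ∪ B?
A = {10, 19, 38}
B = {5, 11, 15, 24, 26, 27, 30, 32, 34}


Set A = {10, 19, 38}
Set B = {5, 11, 15, 24, 26, 27, 30, 32, 34}
A ∪ B includes all elements in either set.
Elements from A: {10, 19, 38}
Elements from B not already included: {5, 11, 15, 24, 26, 27, 30, 32, 34}
A ∪ B = {5, 10, 11, 15, 19, 24, 26, 27, 30, 32, 34, 38}

{5, 10, 11, 15, 19, 24, 26, 27, 30, 32, 34, 38}


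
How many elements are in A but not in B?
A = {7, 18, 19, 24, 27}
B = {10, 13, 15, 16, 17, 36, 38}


Set A = {7, 18, 19, 24, 27}
Set B = {10, 13, 15, 16, 17, 36, 38}
A \ B = {7, 18, 19, 24, 27}
|A \ B| = 5

5


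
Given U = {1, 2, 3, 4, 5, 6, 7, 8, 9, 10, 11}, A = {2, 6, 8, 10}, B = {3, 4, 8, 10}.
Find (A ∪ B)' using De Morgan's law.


U = {1, 2, 3, 4, 5, 6, 7, 8, 9, 10, 11}
A = {2, 6, 8, 10}, B = {3, 4, 8, 10}
A ∪ B = {2, 3, 4, 6, 8, 10}
(A ∪ B)' = U \ (A ∪ B) = {1, 5, 7, 9, 11}
Verification via A' ∩ B': A' = {1, 3, 4, 5, 7, 9, 11}, B' = {1, 2, 5, 6, 7, 9, 11}
A' ∩ B' = {1, 5, 7, 9, 11} ✓

{1, 5, 7, 9, 11}


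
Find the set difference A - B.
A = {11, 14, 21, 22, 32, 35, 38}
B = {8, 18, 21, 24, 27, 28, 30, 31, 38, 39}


Set A = {11, 14, 21, 22, 32, 35, 38}
Set B = {8, 18, 21, 24, 27, 28, 30, 31, 38, 39}
A \ B includes elements in A that are not in B.
Check each element of A:
11 (not in B, keep), 14 (not in B, keep), 21 (in B, remove), 22 (not in B, keep), 32 (not in B, keep), 35 (not in B, keep), 38 (in B, remove)
A \ B = {11, 14, 22, 32, 35}

{11, 14, 22, 32, 35}


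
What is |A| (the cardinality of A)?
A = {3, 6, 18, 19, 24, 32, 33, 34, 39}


Set A = {3, 6, 18, 19, 24, 32, 33, 34, 39}
Listing elements: 3, 6, 18, 19, 24, 32, 33, 34, 39
Counting: 9 elements
|A| = 9

9


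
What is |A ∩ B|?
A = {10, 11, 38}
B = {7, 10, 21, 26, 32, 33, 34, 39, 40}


Set A = {10, 11, 38}
Set B = {7, 10, 21, 26, 32, 33, 34, 39, 40}
A ∩ B = {10}
|A ∩ B| = 1

1


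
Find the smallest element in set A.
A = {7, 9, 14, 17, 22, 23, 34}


Set A = {7, 9, 14, 17, 22, 23, 34}
Elements in ascending order: 7, 9, 14, 17, 22, 23, 34
The smallest element is 7.

7


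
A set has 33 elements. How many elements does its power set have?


The set has 33 elements.
The power set contains all possible subsets.
|P(A)| = 2^|A| = 2^33 = 8589934592

8589934592


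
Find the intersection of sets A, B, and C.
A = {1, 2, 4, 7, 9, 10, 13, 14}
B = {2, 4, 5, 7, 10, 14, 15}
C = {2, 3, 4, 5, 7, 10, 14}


Set A = {1, 2, 4, 7, 9, 10, 13, 14}
Set B = {2, 4, 5, 7, 10, 14, 15}
Set C = {2, 3, 4, 5, 7, 10, 14}
First, A ∩ B = {2, 4, 7, 10, 14}
Then, (A ∩ B) ∩ C = {2, 4, 7, 10, 14}

{2, 4, 7, 10, 14}


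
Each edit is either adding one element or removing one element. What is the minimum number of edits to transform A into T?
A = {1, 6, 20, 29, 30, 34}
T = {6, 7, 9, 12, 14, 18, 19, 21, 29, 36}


Set A = {1, 6, 20, 29, 30, 34}
Set T = {6, 7, 9, 12, 14, 18, 19, 21, 29, 36}
Elements to remove from A (in A, not in T): {1, 20, 30, 34} → 4 removals
Elements to add to A (in T, not in A): {7, 9, 12, 14, 18, 19, 21, 36} → 8 additions
Total edits = 4 + 8 = 12

12


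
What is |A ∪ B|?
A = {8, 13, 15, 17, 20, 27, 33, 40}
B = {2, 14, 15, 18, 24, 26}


Set A = {8, 13, 15, 17, 20, 27, 33, 40}, |A| = 8
Set B = {2, 14, 15, 18, 24, 26}, |B| = 6
A ∩ B = {15}, |A ∩ B| = 1
|A ∪ B| = |A| + |B| - |A ∩ B| = 8 + 6 - 1 = 13

13


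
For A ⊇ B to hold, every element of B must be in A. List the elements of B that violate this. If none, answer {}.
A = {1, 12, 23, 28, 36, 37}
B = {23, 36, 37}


Set A = {1, 12, 23, 28, 36, 37}
Set B = {23, 36, 37}
Check each element of B against A:
23 ∈ A, 36 ∈ A, 37 ∈ A
Elements of B not in A: {}

{}


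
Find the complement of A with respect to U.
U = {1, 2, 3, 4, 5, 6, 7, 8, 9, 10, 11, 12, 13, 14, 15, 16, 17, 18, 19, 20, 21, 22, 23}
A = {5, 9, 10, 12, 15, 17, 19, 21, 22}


Universal set U = {1, 2, 3, 4, 5, 6, 7, 8, 9, 10, 11, 12, 13, 14, 15, 16, 17, 18, 19, 20, 21, 22, 23}
Set A = {5, 9, 10, 12, 15, 17, 19, 21, 22}
A' = U \ A = elements in U but not in A
Checking each element of U:
1 (not in A, include), 2 (not in A, include), 3 (not in A, include), 4 (not in A, include), 5 (in A, exclude), 6 (not in A, include), 7 (not in A, include), 8 (not in A, include), 9 (in A, exclude), 10 (in A, exclude), 11 (not in A, include), 12 (in A, exclude), 13 (not in A, include), 14 (not in A, include), 15 (in A, exclude), 16 (not in A, include), 17 (in A, exclude), 18 (not in A, include), 19 (in A, exclude), 20 (not in A, include), 21 (in A, exclude), 22 (in A, exclude), 23 (not in A, include)
A' = {1, 2, 3, 4, 6, 7, 8, 11, 13, 14, 16, 18, 20, 23}

{1, 2, 3, 4, 6, 7, 8, 11, 13, 14, 16, 18, 20, 23}


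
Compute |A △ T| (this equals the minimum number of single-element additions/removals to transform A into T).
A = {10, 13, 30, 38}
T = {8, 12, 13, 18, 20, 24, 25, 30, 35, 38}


Set A = {10, 13, 30, 38}
Set T = {8, 12, 13, 18, 20, 24, 25, 30, 35, 38}
Elements to remove from A (in A, not in T): {10} → 1 removals
Elements to add to A (in T, not in A): {8, 12, 18, 20, 24, 25, 35} → 7 additions
Total edits = 1 + 7 = 8

8


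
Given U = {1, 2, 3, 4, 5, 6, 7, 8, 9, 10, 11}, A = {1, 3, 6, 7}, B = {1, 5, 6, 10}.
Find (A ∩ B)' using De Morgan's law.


U = {1, 2, 3, 4, 5, 6, 7, 8, 9, 10, 11}
A = {1, 3, 6, 7}, B = {1, 5, 6, 10}
A ∩ B = {1, 6}
(A ∩ B)' = U \ (A ∩ B) = {2, 3, 4, 5, 7, 8, 9, 10, 11}
Verification via A' ∪ B': A' = {2, 4, 5, 8, 9, 10, 11}, B' = {2, 3, 4, 7, 8, 9, 11}
A' ∪ B' = {2, 3, 4, 5, 7, 8, 9, 10, 11} ✓

{2, 3, 4, 5, 7, 8, 9, 10, 11}


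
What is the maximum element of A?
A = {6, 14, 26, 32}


Set A = {6, 14, 26, 32}
Elements in ascending order: 6, 14, 26, 32
The largest element is 32.

32


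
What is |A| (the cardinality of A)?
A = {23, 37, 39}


Set A = {23, 37, 39}
Listing elements: 23, 37, 39
Counting: 3 elements
|A| = 3

3


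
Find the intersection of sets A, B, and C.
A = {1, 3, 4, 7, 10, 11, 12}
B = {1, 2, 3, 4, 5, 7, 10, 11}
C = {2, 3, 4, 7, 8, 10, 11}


Set A = {1, 3, 4, 7, 10, 11, 12}
Set B = {1, 2, 3, 4, 5, 7, 10, 11}
Set C = {2, 3, 4, 7, 8, 10, 11}
First, A ∩ B = {1, 3, 4, 7, 10, 11}
Then, (A ∩ B) ∩ C = {3, 4, 7, 10, 11}

{3, 4, 7, 10, 11}


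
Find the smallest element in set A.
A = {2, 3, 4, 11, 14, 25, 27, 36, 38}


Set A = {2, 3, 4, 11, 14, 25, 27, 36, 38}
Elements in ascending order: 2, 3, 4, 11, 14, 25, 27, 36, 38
The smallest element is 2.

2


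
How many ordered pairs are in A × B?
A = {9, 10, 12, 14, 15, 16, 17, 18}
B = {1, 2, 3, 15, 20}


Set A = {9, 10, 12, 14, 15, 16, 17, 18} has 8 elements.
Set B = {1, 2, 3, 15, 20} has 5 elements.
|A × B| = |A| × |B| = 8 × 5 = 40

40


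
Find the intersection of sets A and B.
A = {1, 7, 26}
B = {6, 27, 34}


Set A = {1, 7, 26}
Set B = {6, 27, 34}
A ∩ B includes only elements in both sets.
Check each element of A against B:
1 ✗, 7 ✗, 26 ✗
A ∩ B = {}

{}


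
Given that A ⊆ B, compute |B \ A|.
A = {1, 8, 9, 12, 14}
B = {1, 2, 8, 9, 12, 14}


Set A = {1, 8, 9, 12, 14}, |A| = 5
Set B = {1, 2, 8, 9, 12, 14}, |B| = 6
Since A ⊆ B: B \ A = {2}
|B| - |A| = 6 - 5 = 1

1


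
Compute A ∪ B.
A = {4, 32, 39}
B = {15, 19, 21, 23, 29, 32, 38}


Set A = {4, 32, 39}
Set B = {15, 19, 21, 23, 29, 32, 38}
A ∪ B includes all elements in either set.
Elements from A: {4, 32, 39}
Elements from B not already included: {15, 19, 21, 23, 29, 38}
A ∪ B = {4, 15, 19, 21, 23, 29, 32, 38, 39}

{4, 15, 19, 21, 23, 29, 32, 38, 39}


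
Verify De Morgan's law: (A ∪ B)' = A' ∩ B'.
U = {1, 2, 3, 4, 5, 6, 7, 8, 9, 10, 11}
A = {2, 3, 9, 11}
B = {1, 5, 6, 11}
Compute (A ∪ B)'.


U = {1, 2, 3, 4, 5, 6, 7, 8, 9, 10, 11}
A = {2, 3, 9, 11}, B = {1, 5, 6, 11}
A ∪ B = {1, 2, 3, 5, 6, 9, 11}
(A ∪ B)' = U \ (A ∪ B) = {4, 7, 8, 10}
Verification via A' ∩ B': A' = {1, 4, 5, 6, 7, 8, 10}, B' = {2, 3, 4, 7, 8, 9, 10}
A' ∩ B' = {4, 7, 8, 10} ✓

{4, 7, 8, 10}


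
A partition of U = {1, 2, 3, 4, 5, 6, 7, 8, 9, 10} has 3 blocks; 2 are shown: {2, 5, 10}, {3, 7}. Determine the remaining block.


U = {1, 2, 3, 4, 5, 6, 7, 8, 9, 10}
Shown blocks: {2, 5, 10}, {3, 7}
A partition's blocks are pairwise disjoint and cover U, so the missing block = U \ (union of shown blocks).
Union of shown blocks: {2, 3, 5, 7, 10}
Missing block = U \ (union) = {1, 4, 6, 8, 9}

{1, 4, 6, 8, 9}


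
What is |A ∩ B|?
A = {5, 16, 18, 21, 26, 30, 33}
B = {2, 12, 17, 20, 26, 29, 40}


Set A = {5, 16, 18, 21, 26, 30, 33}
Set B = {2, 12, 17, 20, 26, 29, 40}
A ∩ B = {26}
|A ∩ B| = 1

1


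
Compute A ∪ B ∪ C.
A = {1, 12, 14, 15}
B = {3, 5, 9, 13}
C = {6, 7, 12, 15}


Set A = {1, 12, 14, 15}
Set B = {3, 5, 9, 13}
Set C = {6, 7, 12, 15}
First, A ∪ B = {1, 3, 5, 9, 12, 13, 14, 15}
Then, (A ∪ B) ∪ C = {1, 3, 5, 6, 7, 9, 12, 13, 14, 15}

{1, 3, 5, 6, 7, 9, 12, 13, 14, 15}


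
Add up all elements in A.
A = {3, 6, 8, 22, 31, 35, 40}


Set A = {3, 6, 8, 22, 31, 35, 40}
Sum = 3 + 6 + 8 + 22 + 31 + 35 + 40 = 145

145


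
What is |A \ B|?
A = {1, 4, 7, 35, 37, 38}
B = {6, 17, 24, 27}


Set A = {1, 4, 7, 35, 37, 38}
Set B = {6, 17, 24, 27}
A \ B = {1, 4, 7, 35, 37, 38}
|A \ B| = 6

6


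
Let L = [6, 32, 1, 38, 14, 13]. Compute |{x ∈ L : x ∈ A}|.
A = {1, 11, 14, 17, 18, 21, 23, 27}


Set A = {1, 11, 14, 17, 18, 21, 23, 27}
Candidates: [6, 32, 1, 38, 14, 13]
Check each candidate:
6 ∉ A, 32 ∉ A, 1 ∈ A, 38 ∉ A, 14 ∈ A, 13 ∉ A
Count of candidates in A: 2

2


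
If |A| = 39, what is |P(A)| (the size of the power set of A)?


The set has 39 elements.
The power set contains all possible subsets.
|P(A)| = 2^|A| = 2^39 = 549755813888

549755813888


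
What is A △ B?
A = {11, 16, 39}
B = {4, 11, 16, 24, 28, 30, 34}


Set A = {11, 16, 39}
Set B = {4, 11, 16, 24, 28, 30, 34}
A △ B = (A \ B) ∪ (B \ A)
Elements in A but not B: {39}
Elements in B but not A: {4, 24, 28, 30, 34}
A △ B = {4, 24, 28, 30, 34, 39}

{4, 24, 28, 30, 34, 39}


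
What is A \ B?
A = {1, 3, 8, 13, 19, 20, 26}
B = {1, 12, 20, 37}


Set A = {1, 3, 8, 13, 19, 20, 26}
Set B = {1, 12, 20, 37}
A \ B includes elements in A that are not in B.
Check each element of A:
1 (in B, remove), 3 (not in B, keep), 8 (not in B, keep), 13 (not in B, keep), 19 (not in B, keep), 20 (in B, remove), 26 (not in B, keep)
A \ B = {3, 8, 13, 19, 26}

{3, 8, 13, 19, 26}


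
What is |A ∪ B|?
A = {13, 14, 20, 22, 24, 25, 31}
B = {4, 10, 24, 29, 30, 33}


Set A = {13, 14, 20, 22, 24, 25, 31}, |A| = 7
Set B = {4, 10, 24, 29, 30, 33}, |B| = 6
A ∩ B = {24}, |A ∩ B| = 1
|A ∪ B| = |A| + |B| - |A ∩ B| = 7 + 6 - 1 = 12

12


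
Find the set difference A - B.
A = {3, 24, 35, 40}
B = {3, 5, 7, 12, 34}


Set A = {3, 24, 35, 40}
Set B = {3, 5, 7, 12, 34}
A \ B includes elements in A that are not in B.
Check each element of A:
3 (in B, remove), 24 (not in B, keep), 35 (not in B, keep), 40 (not in B, keep)
A \ B = {24, 35, 40}

{24, 35, 40}


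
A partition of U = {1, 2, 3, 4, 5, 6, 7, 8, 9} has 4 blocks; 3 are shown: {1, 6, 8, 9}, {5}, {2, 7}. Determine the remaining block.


U = {1, 2, 3, 4, 5, 6, 7, 8, 9}
Shown blocks: {1, 6, 8, 9}, {5}, {2, 7}
A partition's blocks are pairwise disjoint and cover U, so the missing block = U \ (union of shown blocks).
Union of shown blocks: {1, 2, 5, 6, 7, 8, 9}
Missing block = U \ (union) = {3, 4}

{3, 4}


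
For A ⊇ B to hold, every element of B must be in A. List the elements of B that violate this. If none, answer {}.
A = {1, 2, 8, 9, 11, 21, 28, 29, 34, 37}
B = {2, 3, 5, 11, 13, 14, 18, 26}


Set A = {1, 2, 8, 9, 11, 21, 28, 29, 34, 37}
Set B = {2, 3, 5, 11, 13, 14, 18, 26}
Check each element of B against A:
2 ∈ A, 3 ∉ A (include), 5 ∉ A (include), 11 ∈ A, 13 ∉ A (include), 14 ∉ A (include), 18 ∉ A (include), 26 ∉ A (include)
Elements of B not in A: {3, 5, 13, 14, 18, 26}

{3, 5, 13, 14, 18, 26}


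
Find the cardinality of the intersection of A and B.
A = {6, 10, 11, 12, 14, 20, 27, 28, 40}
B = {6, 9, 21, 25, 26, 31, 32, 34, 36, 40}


Set A = {6, 10, 11, 12, 14, 20, 27, 28, 40}
Set B = {6, 9, 21, 25, 26, 31, 32, 34, 36, 40}
A ∩ B = {6, 40}
|A ∩ B| = 2

2


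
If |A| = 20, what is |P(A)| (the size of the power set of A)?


The set has 20 elements.
The power set contains all possible subsets.
|P(A)| = 2^|A| = 2^20 = 1048576

1048576


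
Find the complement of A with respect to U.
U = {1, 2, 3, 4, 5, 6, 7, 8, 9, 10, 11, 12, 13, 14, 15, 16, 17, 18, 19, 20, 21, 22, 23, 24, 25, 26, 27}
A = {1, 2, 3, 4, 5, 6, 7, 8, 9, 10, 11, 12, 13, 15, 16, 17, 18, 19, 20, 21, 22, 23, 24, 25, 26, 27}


Universal set U = {1, 2, 3, 4, 5, 6, 7, 8, 9, 10, 11, 12, 13, 14, 15, 16, 17, 18, 19, 20, 21, 22, 23, 24, 25, 26, 27}
Set A = {1, 2, 3, 4, 5, 6, 7, 8, 9, 10, 11, 12, 13, 15, 16, 17, 18, 19, 20, 21, 22, 23, 24, 25, 26, 27}
A' = U \ A = elements in U but not in A
Checking each element of U:
1 (in A, exclude), 2 (in A, exclude), 3 (in A, exclude), 4 (in A, exclude), 5 (in A, exclude), 6 (in A, exclude), 7 (in A, exclude), 8 (in A, exclude), 9 (in A, exclude), 10 (in A, exclude), 11 (in A, exclude), 12 (in A, exclude), 13 (in A, exclude), 14 (not in A, include), 15 (in A, exclude), 16 (in A, exclude), 17 (in A, exclude), 18 (in A, exclude), 19 (in A, exclude), 20 (in A, exclude), 21 (in A, exclude), 22 (in A, exclude), 23 (in A, exclude), 24 (in A, exclude), 25 (in A, exclude), 26 (in A, exclude), 27 (in A, exclude)
A' = {14}

{14}


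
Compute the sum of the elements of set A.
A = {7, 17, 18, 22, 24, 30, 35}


Set A = {7, 17, 18, 22, 24, 30, 35}
Sum = 7 + 17 + 18 + 22 + 24 + 30 + 35 = 153

153


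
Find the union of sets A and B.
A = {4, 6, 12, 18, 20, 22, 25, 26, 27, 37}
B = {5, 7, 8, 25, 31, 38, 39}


Set A = {4, 6, 12, 18, 20, 22, 25, 26, 27, 37}
Set B = {5, 7, 8, 25, 31, 38, 39}
A ∪ B includes all elements in either set.
Elements from A: {4, 6, 12, 18, 20, 22, 25, 26, 27, 37}
Elements from B not already included: {5, 7, 8, 31, 38, 39}
A ∪ B = {4, 5, 6, 7, 8, 12, 18, 20, 22, 25, 26, 27, 31, 37, 38, 39}

{4, 5, 6, 7, 8, 12, 18, 20, 22, 25, 26, 27, 31, 37, 38, 39}


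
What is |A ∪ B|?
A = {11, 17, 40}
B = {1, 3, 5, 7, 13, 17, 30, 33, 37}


Set A = {11, 17, 40}, |A| = 3
Set B = {1, 3, 5, 7, 13, 17, 30, 33, 37}, |B| = 9
A ∩ B = {17}, |A ∩ B| = 1
|A ∪ B| = |A| + |B| - |A ∩ B| = 3 + 9 - 1 = 11

11


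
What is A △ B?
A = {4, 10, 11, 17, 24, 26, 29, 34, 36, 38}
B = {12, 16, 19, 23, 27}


Set A = {4, 10, 11, 17, 24, 26, 29, 34, 36, 38}
Set B = {12, 16, 19, 23, 27}
A △ B = (A \ B) ∪ (B \ A)
Elements in A but not B: {4, 10, 11, 17, 24, 26, 29, 34, 36, 38}
Elements in B but not A: {12, 16, 19, 23, 27}
A △ B = {4, 10, 11, 12, 16, 17, 19, 23, 24, 26, 27, 29, 34, 36, 38}

{4, 10, 11, 12, 16, 17, 19, 23, 24, 26, 27, 29, 34, 36, 38}


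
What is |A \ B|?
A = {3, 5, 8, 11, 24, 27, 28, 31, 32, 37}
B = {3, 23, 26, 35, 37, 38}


Set A = {3, 5, 8, 11, 24, 27, 28, 31, 32, 37}
Set B = {3, 23, 26, 35, 37, 38}
A \ B = {5, 8, 11, 24, 27, 28, 31, 32}
|A \ B| = 8

8


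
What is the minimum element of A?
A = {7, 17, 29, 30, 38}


Set A = {7, 17, 29, 30, 38}
Elements in ascending order: 7, 17, 29, 30, 38
The smallest element is 7.

7


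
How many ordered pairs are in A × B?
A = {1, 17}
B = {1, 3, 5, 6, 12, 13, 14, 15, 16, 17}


Set A = {1, 17} has 2 elements.
Set B = {1, 3, 5, 6, 12, 13, 14, 15, 16, 17} has 10 elements.
|A × B| = |A| × |B| = 2 × 10 = 20

20


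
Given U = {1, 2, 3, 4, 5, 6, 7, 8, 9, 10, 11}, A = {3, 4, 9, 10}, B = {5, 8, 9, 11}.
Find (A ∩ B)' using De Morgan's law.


U = {1, 2, 3, 4, 5, 6, 7, 8, 9, 10, 11}
A = {3, 4, 9, 10}, B = {5, 8, 9, 11}
A ∩ B = {9}
(A ∩ B)' = U \ (A ∩ B) = {1, 2, 3, 4, 5, 6, 7, 8, 10, 11}
Verification via A' ∪ B': A' = {1, 2, 5, 6, 7, 8, 11}, B' = {1, 2, 3, 4, 6, 7, 10}
A' ∪ B' = {1, 2, 3, 4, 5, 6, 7, 8, 10, 11} ✓

{1, 2, 3, 4, 5, 6, 7, 8, 10, 11}


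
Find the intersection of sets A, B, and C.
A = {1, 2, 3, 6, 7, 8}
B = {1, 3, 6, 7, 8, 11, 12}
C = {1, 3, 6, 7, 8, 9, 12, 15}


Set A = {1, 2, 3, 6, 7, 8}
Set B = {1, 3, 6, 7, 8, 11, 12}
Set C = {1, 3, 6, 7, 8, 9, 12, 15}
First, A ∩ B = {1, 3, 6, 7, 8}
Then, (A ∩ B) ∩ C = {1, 3, 6, 7, 8}

{1, 3, 6, 7, 8}


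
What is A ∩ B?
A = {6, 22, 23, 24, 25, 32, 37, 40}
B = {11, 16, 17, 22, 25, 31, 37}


Set A = {6, 22, 23, 24, 25, 32, 37, 40}
Set B = {11, 16, 17, 22, 25, 31, 37}
A ∩ B includes only elements in both sets.
Check each element of A against B:
6 ✗, 22 ✓, 23 ✗, 24 ✗, 25 ✓, 32 ✗, 37 ✓, 40 ✗
A ∩ B = {22, 25, 37}

{22, 25, 37}


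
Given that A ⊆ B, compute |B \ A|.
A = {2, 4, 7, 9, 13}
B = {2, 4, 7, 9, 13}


Set A = {2, 4, 7, 9, 13}, |A| = 5
Set B = {2, 4, 7, 9, 13}, |B| = 5
Since A ⊆ B: B \ A = {}
|B| - |A| = 5 - 5 = 0

0


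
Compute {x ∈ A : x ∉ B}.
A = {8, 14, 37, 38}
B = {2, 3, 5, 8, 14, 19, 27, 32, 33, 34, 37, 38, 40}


Set A = {8, 14, 37, 38}
Set B = {2, 3, 5, 8, 14, 19, 27, 32, 33, 34, 37, 38, 40}
Check each element of A against B:
8 ∈ B, 14 ∈ B, 37 ∈ B, 38 ∈ B
Elements of A not in B: {}

{}


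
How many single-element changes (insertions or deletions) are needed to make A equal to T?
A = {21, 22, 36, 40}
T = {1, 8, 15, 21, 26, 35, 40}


Set A = {21, 22, 36, 40}
Set T = {1, 8, 15, 21, 26, 35, 40}
Elements to remove from A (in A, not in T): {22, 36} → 2 removals
Elements to add to A (in T, not in A): {1, 8, 15, 26, 35} → 5 additions
Total edits = 2 + 5 = 7

7


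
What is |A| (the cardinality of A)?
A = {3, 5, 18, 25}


Set A = {3, 5, 18, 25}
Listing elements: 3, 5, 18, 25
Counting: 4 elements
|A| = 4

4


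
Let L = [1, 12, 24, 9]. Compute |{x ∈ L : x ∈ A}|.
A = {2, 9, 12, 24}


Set A = {2, 9, 12, 24}
Candidates: [1, 12, 24, 9]
Check each candidate:
1 ∉ A, 12 ∈ A, 24 ∈ A, 9 ∈ A
Count of candidates in A: 3

3


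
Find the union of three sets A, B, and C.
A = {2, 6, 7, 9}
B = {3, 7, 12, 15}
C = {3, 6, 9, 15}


Set A = {2, 6, 7, 9}
Set B = {3, 7, 12, 15}
Set C = {3, 6, 9, 15}
First, A ∪ B = {2, 3, 6, 7, 9, 12, 15}
Then, (A ∪ B) ∪ C = {2, 3, 6, 7, 9, 12, 15}

{2, 3, 6, 7, 9, 12, 15}


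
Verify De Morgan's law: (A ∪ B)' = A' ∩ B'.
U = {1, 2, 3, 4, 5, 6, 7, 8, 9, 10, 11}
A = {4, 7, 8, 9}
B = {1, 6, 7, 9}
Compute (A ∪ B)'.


U = {1, 2, 3, 4, 5, 6, 7, 8, 9, 10, 11}
A = {4, 7, 8, 9}, B = {1, 6, 7, 9}
A ∪ B = {1, 4, 6, 7, 8, 9}
(A ∪ B)' = U \ (A ∪ B) = {2, 3, 5, 10, 11}
Verification via A' ∩ B': A' = {1, 2, 3, 5, 6, 10, 11}, B' = {2, 3, 4, 5, 8, 10, 11}
A' ∩ B' = {2, 3, 5, 10, 11} ✓

{2, 3, 5, 10, 11}


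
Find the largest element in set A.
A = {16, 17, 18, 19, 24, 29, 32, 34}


Set A = {16, 17, 18, 19, 24, 29, 32, 34}
Elements in ascending order: 16, 17, 18, 19, 24, 29, 32, 34
The largest element is 34.

34


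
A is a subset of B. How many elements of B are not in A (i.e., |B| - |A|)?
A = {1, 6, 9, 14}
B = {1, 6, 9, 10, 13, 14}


Set A = {1, 6, 9, 14}, |A| = 4
Set B = {1, 6, 9, 10, 13, 14}, |B| = 6
Since A ⊆ B: B \ A = {10, 13}
|B| - |A| = 6 - 4 = 2

2


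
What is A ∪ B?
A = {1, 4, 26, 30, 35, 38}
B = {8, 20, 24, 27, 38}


Set A = {1, 4, 26, 30, 35, 38}
Set B = {8, 20, 24, 27, 38}
A ∪ B includes all elements in either set.
Elements from A: {1, 4, 26, 30, 35, 38}
Elements from B not already included: {8, 20, 24, 27}
A ∪ B = {1, 4, 8, 20, 24, 26, 27, 30, 35, 38}

{1, 4, 8, 20, 24, 26, 27, 30, 35, 38}


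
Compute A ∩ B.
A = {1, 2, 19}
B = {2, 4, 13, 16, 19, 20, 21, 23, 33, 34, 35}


Set A = {1, 2, 19}
Set B = {2, 4, 13, 16, 19, 20, 21, 23, 33, 34, 35}
A ∩ B includes only elements in both sets.
Check each element of A against B:
1 ✗, 2 ✓, 19 ✓
A ∩ B = {2, 19}

{2, 19}


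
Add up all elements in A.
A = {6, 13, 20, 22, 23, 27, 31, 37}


Set A = {6, 13, 20, 22, 23, 27, 31, 37}
Sum = 6 + 13 + 20 + 22 + 23 + 27 + 31 + 37 = 179

179


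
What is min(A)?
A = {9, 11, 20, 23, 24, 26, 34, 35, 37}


Set A = {9, 11, 20, 23, 24, 26, 34, 35, 37}
Elements in ascending order: 9, 11, 20, 23, 24, 26, 34, 35, 37
The smallest element is 9.

9


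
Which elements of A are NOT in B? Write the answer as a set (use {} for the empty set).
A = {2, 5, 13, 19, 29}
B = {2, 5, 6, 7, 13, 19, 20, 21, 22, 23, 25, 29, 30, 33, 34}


Set A = {2, 5, 13, 19, 29}
Set B = {2, 5, 6, 7, 13, 19, 20, 21, 22, 23, 25, 29, 30, 33, 34}
Check each element of A against B:
2 ∈ B, 5 ∈ B, 13 ∈ B, 19 ∈ B, 29 ∈ B
Elements of A not in B: {}

{}


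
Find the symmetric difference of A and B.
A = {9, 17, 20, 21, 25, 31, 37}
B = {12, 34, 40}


Set A = {9, 17, 20, 21, 25, 31, 37}
Set B = {12, 34, 40}
A △ B = (A \ B) ∪ (B \ A)
Elements in A but not B: {9, 17, 20, 21, 25, 31, 37}
Elements in B but not A: {12, 34, 40}
A △ B = {9, 12, 17, 20, 21, 25, 31, 34, 37, 40}

{9, 12, 17, 20, 21, 25, 31, 34, 37, 40}


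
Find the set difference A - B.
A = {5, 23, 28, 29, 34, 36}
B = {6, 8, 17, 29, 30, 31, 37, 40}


Set A = {5, 23, 28, 29, 34, 36}
Set B = {6, 8, 17, 29, 30, 31, 37, 40}
A \ B includes elements in A that are not in B.
Check each element of A:
5 (not in B, keep), 23 (not in B, keep), 28 (not in B, keep), 29 (in B, remove), 34 (not in B, keep), 36 (not in B, keep)
A \ B = {5, 23, 28, 34, 36}

{5, 23, 28, 34, 36}


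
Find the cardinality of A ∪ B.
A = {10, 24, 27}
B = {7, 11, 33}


Set A = {10, 24, 27}, |A| = 3
Set B = {7, 11, 33}, |B| = 3
A ∩ B = {}, |A ∩ B| = 0
|A ∪ B| = |A| + |B| - |A ∩ B| = 3 + 3 - 0 = 6

6


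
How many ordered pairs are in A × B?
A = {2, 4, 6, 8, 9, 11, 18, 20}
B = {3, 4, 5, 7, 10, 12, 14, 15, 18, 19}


Set A = {2, 4, 6, 8, 9, 11, 18, 20} has 8 elements.
Set B = {3, 4, 5, 7, 10, 12, 14, 15, 18, 19} has 10 elements.
|A × B| = |A| × |B| = 8 × 10 = 80

80


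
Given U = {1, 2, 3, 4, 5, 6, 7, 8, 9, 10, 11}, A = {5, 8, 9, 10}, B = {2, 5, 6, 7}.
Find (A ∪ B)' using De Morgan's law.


U = {1, 2, 3, 4, 5, 6, 7, 8, 9, 10, 11}
A = {5, 8, 9, 10}, B = {2, 5, 6, 7}
A ∪ B = {2, 5, 6, 7, 8, 9, 10}
(A ∪ B)' = U \ (A ∪ B) = {1, 3, 4, 11}
Verification via A' ∩ B': A' = {1, 2, 3, 4, 6, 7, 11}, B' = {1, 3, 4, 8, 9, 10, 11}
A' ∩ B' = {1, 3, 4, 11} ✓

{1, 3, 4, 11}


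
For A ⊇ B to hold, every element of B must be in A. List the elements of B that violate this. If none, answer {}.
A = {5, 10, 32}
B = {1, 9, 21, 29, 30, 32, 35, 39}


Set A = {5, 10, 32}
Set B = {1, 9, 21, 29, 30, 32, 35, 39}
Check each element of B against A:
1 ∉ A (include), 9 ∉ A (include), 21 ∉ A (include), 29 ∉ A (include), 30 ∉ A (include), 32 ∈ A, 35 ∉ A (include), 39 ∉ A (include)
Elements of B not in A: {1, 9, 21, 29, 30, 35, 39}

{1, 9, 21, 29, 30, 35, 39}


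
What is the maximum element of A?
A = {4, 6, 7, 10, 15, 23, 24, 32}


Set A = {4, 6, 7, 10, 15, 23, 24, 32}
Elements in ascending order: 4, 6, 7, 10, 15, 23, 24, 32
The largest element is 32.

32


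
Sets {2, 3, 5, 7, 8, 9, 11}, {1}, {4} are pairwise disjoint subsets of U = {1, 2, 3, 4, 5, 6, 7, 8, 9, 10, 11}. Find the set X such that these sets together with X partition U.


U = {1, 2, 3, 4, 5, 6, 7, 8, 9, 10, 11}
Shown blocks: {2, 3, 5, 7, 8, 9, 11}, {1}, {4}
A partition's blocks are pairwise disjoint and cover U, so the missing block = U \ (union of shown blocks).
Union of shown blocks: {1, 2, 3, 4, 5, 7, 8, 9, 11}
Missing block = U \ (union) = {6, 10}

{6, 10}


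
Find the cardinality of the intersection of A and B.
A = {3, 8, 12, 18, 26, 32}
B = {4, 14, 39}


Set A = {3, 8, 12, 18, 26, 32}
Set B = {4, 14, 39}
A ∩ B = {}
|A ∩ B| = 0

0


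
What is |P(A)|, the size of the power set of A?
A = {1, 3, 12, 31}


Set A = {1, 3, 12, 31}
|A| = 4
The power set P(A) contains all subsets of A.
|P(A)| = 2^|A| = 2^4 = 16

16


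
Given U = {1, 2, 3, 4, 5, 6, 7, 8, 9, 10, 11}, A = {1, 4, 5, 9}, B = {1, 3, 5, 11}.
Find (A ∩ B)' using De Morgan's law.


U = {1, 2, 3, 4, 5, 6, 7, 8, 9, 10, 11}
A = {1, 4, 5, 9}, B = {1, 3, 5, 11}
A ∩ B = {1, 5}
(A ∩ B)' = U \ (A ∩ B) = {2, 3, 4, 6, 7, 8, 9, 10, 11}
Verification via A' ∪ B': A' = {2, 3, 6, 7, 8, 10, 11}, B' = {2, 4, 6, 7, 8, 9, 10}
A' ∪ B' = {2, 3, 4, 6, 7, 8, 9, 10, 11} ✓

{2, 3, 4, 6, 7, 8, 9, 10, 11}


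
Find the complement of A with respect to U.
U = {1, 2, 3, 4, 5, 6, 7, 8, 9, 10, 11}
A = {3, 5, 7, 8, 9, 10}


Universal set U = {1, 2, 3, 4, 5, 6, 7, 8, 9, 10, 11}
Set A = {3, 5, 7, 8, 9, 10}
A' = U \ A = elements in U but not in A
Checking each element of U:
1 (not in A, include), 2 (not in A, include), 3 (in A, exclude), 4 (not in A, include), 5 (in A, exclude), 6 (not in A, include), 7 (in A, exclude), 8 (in A, exclude), 9 (in A, exclude), 10 (in A, exclude), 11 (not in A, include)
A' = {1, 2, 4, 6, 11}

{1, 2, 4, 6, 11}


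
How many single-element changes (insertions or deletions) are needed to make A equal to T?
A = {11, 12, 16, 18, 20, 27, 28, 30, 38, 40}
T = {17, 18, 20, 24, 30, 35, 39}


Set A = {11, 12, 16, 18, 20, 27, 28, 30, 38, 40}
Set T = {17, 18, 20, 24, 30, 35, 39}
Elements to remove from A (in A, not in T): {11, 12, 16, 27, 28, 38, 40} → 7 removals
Elements to add to A (in T, not in A): {17, 24, 35, 39} → 4 additions
Total edits = 7 + 4 = 11

11


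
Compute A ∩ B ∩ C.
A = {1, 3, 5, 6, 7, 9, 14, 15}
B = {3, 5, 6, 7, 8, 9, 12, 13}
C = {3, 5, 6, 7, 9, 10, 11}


Set A = {1, 3, 5, 6, 7, 9, 14, 15}
Set B = {3, 5, 6, 7, 8, 9, 12, 13}
Set C = {3, 5, 6, 7, 9, 10, 11}
First, A ∩ B = {3, 5, 6, 7, 9}
Then, (A ∩ B) ∩ C = {3, 5, 6, 7, 9}

{3, 5, 6, 7, 9}


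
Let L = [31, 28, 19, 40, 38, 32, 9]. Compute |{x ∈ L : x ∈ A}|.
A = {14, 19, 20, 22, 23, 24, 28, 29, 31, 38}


Set A = {14, 19, 20, 22, 23, 24, 28, 29, 31, 38}
Candidates: [31, 28, 19, 40, 38, 32, 9]
Check each candidate:
31 ∈ A, 28 ∈ A, 19 ∈ A, 40 ∉ A, 38 ∈ A, 32 ∉ A, 9 ∉ A
Count of candidates in A: 4

4


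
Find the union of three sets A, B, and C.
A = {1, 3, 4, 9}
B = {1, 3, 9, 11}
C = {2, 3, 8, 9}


Set A = {1, 3, 4, 9}
Set B = {1, 3, 9, 11}
Set C = {2, 3, 8, 9}
First, A ∪ B = {1, 3, 4, 9, 11}
Then, (A ∪ B) ∪ C = {1, 2, 3, 4, 8, 9, 11}

{1, 2, 3, 4, 8, 9, 11}


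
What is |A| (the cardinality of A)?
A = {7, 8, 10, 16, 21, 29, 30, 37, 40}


Set A = {7, 8, 10, 16, 21, 29, 30, 37, 40}
Listing elements: 7, 8, 10, 16, 21, 29, 30, 37, 40
Counting: 9 elements
|A| = 9

9


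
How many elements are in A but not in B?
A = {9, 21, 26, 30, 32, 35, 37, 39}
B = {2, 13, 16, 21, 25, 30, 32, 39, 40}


Set A = {9, 21, 26, 30, 32, 35, 37, 39}
Set B = {2, 13, 16, 21, 25, 30, 32, 39, 40}
A \ B = {9, 26, 35, 37}
|A \ B| = 4

4


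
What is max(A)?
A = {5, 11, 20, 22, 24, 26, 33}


Set A = {5, 11, 20, 22, 24, 26, 33}
Elements in ascending order: 5, 11, 20, 22, 24, 26, 33
The largest element is 33.

33


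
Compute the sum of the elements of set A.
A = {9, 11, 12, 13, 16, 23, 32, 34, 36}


Set A = {9, 11, 12, 13, 16, 23, 32, 34, 36}
Sum = 9 + 11 + 12 + 13 + 16 + 23 + 32 + 34 + 36 = 186

186


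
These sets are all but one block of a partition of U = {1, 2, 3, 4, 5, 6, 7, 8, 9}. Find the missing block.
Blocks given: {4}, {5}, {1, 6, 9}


U = {1, 2, 3, 4, 5, 6, 7, 8, 9}
Shown blocks: {4}, {5}, {1, 6, 9}
A partition's blocks are pairwise disjoint and cover U, so the missing block = U \ (union of shown blocks).
Union of shown blocks: {1, 4, 5, 6, 9}
Missing block = U \ (union) = {2, 3, 7, 8}

{2, 3, 7, 8}


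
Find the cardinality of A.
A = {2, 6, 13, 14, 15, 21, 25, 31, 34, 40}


Set A = {2, 6, 13, 14, 15, 21, 25, 31, 34, 40}
Listing elements: 2, 6, 13, 14, 15, 21, 25, 31, 34, 40
Counting: 10 elements
|A| = 10

10


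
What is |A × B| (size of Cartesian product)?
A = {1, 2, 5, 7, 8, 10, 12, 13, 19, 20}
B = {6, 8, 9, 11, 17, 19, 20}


Set A = {1, 2, 5, 7, 8, 10, 12, 13, 19, 20} has 10 elements.
Set B = {6, 8, 9, 11, 17, 19, 20} has 7 elements.
|A × B| = |A| × |B| = 10 × 7 = 70

70


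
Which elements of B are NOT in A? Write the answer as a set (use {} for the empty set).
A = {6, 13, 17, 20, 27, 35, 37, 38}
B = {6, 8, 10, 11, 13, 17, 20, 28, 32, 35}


Set A = {6, 13, 17, 20, 27, 35, 37, 38}
Set B = {6, 8, 10, 11, 13, 17, 20, 28, 32, 35}
Check each element of B against A:
6 ∈ A, 8 ∉ A (include), 10 ∉ A (include), 11 ∉ A (include), 13 ∈ A, 17 ∈ A, 20 ∈ A, 28 ∉ A (include), 32 ∉ A (include), 35 ∈ A
Elements of B not in A: {8, 10, 11, 28, 32}

{8, 10, 11, 28, 32}


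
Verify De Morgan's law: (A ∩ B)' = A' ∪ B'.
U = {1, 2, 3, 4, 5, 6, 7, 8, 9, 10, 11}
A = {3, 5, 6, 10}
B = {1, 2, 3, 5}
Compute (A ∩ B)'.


U = {1, 2, 3, 4, 5, 6, 7, 8, 9, 10, 11}
A = {3, 5, 6, 10}, B = {1, 2, 3, 5}
A ∩ B = {3, 5}
(A ∩ B)' = U \ (A ∩ B) = {1, 2, 4, 6, 7, 8, 9, 10, 11}
Verification via A' ∪ B': A' = {1, 2, 4, 7, 8, 9, 11}, B' = {4, 6, 7, 8, 9, 10, 11}
A' ∪ B' = {1, 2, 4, 6, 7, 8, 9, 10, 11} ✓

{1, 2, 4, 6, 7, 8, 9, 10, 11}


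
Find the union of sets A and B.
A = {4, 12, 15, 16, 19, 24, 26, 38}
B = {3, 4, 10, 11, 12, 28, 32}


Set A = {4, 12, 15, 16, 19, 24, 26, 38}
Set B = {3, 4, 10, 11, 12, 28, 32}
A ∪ B includes all elements in either set.
Elements from A: {4, 12, 15, 16, 19, 24, 26, 38}
Elements from B not already included: {3, 10, 11, 28, 32}
A ∪ B = {3, 4, 10, 11, 12, 15, 16, 19, 24, 26, 28, 32, 38}

{3, 4, 10, 11, 12, 15, 16, 19, 24, 26, 28, 32, 38}


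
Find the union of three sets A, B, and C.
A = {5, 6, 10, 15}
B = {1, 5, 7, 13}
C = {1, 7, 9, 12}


Set A = {5, 6, 10, 15}
Set B = {1, 5, 7, 13}
Set C = {1, 7, 9, 12}
First, A ∪ B = {1, 5, 6, 7, 10, 13, 15}
Then, (A ∪ B) ∪ C = {1, 5, 6, 7, 9, 10, 12, 13, 15}

{1, 5, 6, 7, 9, 10, 12, 13, 15}


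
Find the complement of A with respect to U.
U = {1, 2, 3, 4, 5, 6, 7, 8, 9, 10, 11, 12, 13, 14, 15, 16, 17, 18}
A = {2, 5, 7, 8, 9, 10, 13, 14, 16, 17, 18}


Universal set U = {1, 2, 3, 4, 5, 6, 7, 8, 9, 10, 11, 12, 13, 14, 15, 16, 17, 18}
Set A = {2, 5, 7, 8, 9, 10, 13, 14, 16, 17, 18}
A' = U \ A = elements in U but not in A
Checking each element of U:
1 (not in A, include), 2 (in A, exclude), 3 (not in A, include), 4 (not in A, include), 5 (in A, exclude), 6 (not in A, include), 7 (in A, exclude), 8 (in A, exclude), 9 (in A, exclude), 10 (in A, exclude), 11 (not in A, include), 12 (not in A, include), 13 (in A, exclude), 14 (in A, exclude), 15 (not in A, include), 16 (in A, exclude), 17 (in A, exclude), 18 (in A, exclude)
A' = {1, 3, 4, 6, 11, 12, 15}

{1, 3, 4, 6, 11, 12, 15}


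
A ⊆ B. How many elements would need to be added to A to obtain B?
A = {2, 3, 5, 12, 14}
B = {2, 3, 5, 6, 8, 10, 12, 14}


Set A = {2, 3, 5, 12, 14}, |A| = 5
Set B = {2, 3, 5, 6, 8, 10, 12, 14}, |B| = 8
Since A ⊆ B: B \ A = {6, 8, 10}
|B| - |A| = 8 - 5 = 3

3


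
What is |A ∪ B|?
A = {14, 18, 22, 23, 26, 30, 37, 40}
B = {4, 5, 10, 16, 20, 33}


Set A = {14, 18, 22, 23, 26, 30, 37, 40}, |A| = 8
Set B = {4, 5, 10, 16, 20, 33}, |B| = 6
A ∩ B = {}, |A ∩ B| = 0
|A ∪ B| = |A| + |B| - |A ∩ B| = 8 + 6 - 0 = 14

14


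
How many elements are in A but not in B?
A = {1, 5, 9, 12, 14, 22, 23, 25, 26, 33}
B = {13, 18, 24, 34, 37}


Set A = {1, 5, 9, 12, 14, 22, 23, 25, 26, 33}
Set B = {13, 18, 24, 34, 37}
A \ B = {1, 5, 9, 12, 14, 22, 23, 25, 26, 33}
|A \ B| = 10

10


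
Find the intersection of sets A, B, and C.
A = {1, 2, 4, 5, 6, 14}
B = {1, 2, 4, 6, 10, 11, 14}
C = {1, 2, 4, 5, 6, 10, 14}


Set A = {1, 2, 4, 5, 6, 14}
Set B = {1, 2, 4, 6, 10, 11, 14}
Set C = {1, 2, 4, 5, 6, 10, 14}
First, A ∩ B = {1, 2, 4, 6, 14}
Then, (A ∩ B) ∩ C = {1, 2, 4, 6, 14}

{1, 2, 4, 6, 14}


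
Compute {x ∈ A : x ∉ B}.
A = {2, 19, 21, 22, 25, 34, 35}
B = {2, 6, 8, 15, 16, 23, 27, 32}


Set A = {2, 19, 21, 22, 25, 34, 35}
Set B = {2, 6, 8, 15, 16, 23, 27, 32}
Check each element of A against B:
2 ∈ B, 19 ∉ B (include), 21 ∉ B (include), 22 ∉ B (include), 25 ∉ B (include), 34 ∉ B (include), 35 ∉ B (include)
Elements of A not in B: {19, 21, 22, 25, 34, 35}

{19, 21, 22, 25, 34, 35}


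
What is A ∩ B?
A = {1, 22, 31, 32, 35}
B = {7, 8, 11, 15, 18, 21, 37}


Set A = {1, 22, 31, 32, 35}
Set B = {7, 8, 11, 15, 18, 21, 37}
A ∩ B includes only elements in both sets.
Check each element of A against B:
1 ✗, 22 ✗, 31 ✗, 32 ✗, 35 ✗
A ∩ B = {}

{}


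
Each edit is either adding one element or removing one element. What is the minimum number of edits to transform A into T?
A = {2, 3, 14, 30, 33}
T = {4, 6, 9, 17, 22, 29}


Set A = {2, 3, 14, 30, 33}
Set T = {4, 6, 9, 17, 22, 29}
Elements to remove from A (in A, not in T): {2, 3, 14, 30, 33} → 5 removals
Elements to add to A (in T, not in A): {4, 6, 9, 17, 22, 29} → 6 additions
Total edits = 5 + 6 = 11

11


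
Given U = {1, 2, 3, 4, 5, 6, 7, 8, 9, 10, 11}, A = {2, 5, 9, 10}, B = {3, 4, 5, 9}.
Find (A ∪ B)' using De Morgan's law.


U = {1, 2, 3, 4, 5, 6, 7, 8, 9, 10, 11}
A = {2, 5, 9, 10}, B = {3, 4, 5, 9}
A ∪ B = {2, 3, 4, 5, 9, 10}
(A ∪ B)' = U \ (A ∪ B) = {1, 6, 7, 8, 11}
Verification via A' ∩ B': A' = {1, 3, 4, 6, 7, 8, 11}, B' = {1, 2, 6, 7, 8, 10, 11}
A' ∩ B' = {1, 6, 7, 8, 11} ✓

{1, 6, 7, 8, 11}


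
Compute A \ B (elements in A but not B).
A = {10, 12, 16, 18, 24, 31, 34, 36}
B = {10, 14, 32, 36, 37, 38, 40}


Set A = {10, 12, 16, 18, 24, 31, 34, 36}
Set B = {10, 14, 32, 36, 37, 38, 40}
A \ B includes elements in A that are not in B.
Check each element of A:
10 (in B, remove), 12 (not in B, keep), 16 (not in B, keep), 18 (not in B, keep), 24 (not in B, keep), 31 (not in B, keep), 34 (not in B, keep), 36 (in B, remove)
A \ B = {12, 16, 18, 24, 31, 34}

{12, 16, 18, 24, 31, 34}


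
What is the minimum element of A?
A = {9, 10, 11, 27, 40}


Set A = {9, 10, 11, 27, 40}
Elements in ascending order: 9, 10, 11, 27, 40
The smallest element is 9.

9
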